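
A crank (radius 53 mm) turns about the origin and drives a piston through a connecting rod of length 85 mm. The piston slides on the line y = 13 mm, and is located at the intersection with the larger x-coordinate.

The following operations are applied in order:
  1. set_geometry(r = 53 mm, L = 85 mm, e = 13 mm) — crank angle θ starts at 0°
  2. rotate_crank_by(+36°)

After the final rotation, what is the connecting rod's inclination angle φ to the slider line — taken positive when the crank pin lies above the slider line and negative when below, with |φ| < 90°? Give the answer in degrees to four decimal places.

set_geometry: r = 53 mm, L = 85 mm, e = 13 mm; θ ← 0°
rotate_crank_by(+36°): θ ← 0° +36° = 36°
crank pin P = (r cos θ, r sin θ) = (42.877901, 31.152618)
h = r sin θ − e = 31.152618 − 13 = 18.152618
sin φ = h / L = 18.152618 / 85 = 0.21356022
φ = arcsin(0.21356022) = 12.331072°

12.3311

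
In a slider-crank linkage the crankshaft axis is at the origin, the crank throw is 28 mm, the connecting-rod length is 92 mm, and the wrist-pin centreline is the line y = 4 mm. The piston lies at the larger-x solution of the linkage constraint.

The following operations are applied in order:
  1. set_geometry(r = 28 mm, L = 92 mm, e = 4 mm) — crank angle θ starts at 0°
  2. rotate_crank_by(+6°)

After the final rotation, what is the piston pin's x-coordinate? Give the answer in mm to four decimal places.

set_geometry: r = 28 mm, L = 92 mm, e = 4 mm; θ ← 0°
rotate_crank_by(+6°): θ ← 0° +6° = 6°
crank pin P = (r cos θ, r sin θ) = (27.846613, 2.926797)
h = r sin θ − e = 2.926797 − 4 = -1.073203
x = r cos θ + √(L² − h²) = 27.846613 + √(8464.0 − 1.1518) = 27.846613 + 91.993740 = 119.840353

119.8404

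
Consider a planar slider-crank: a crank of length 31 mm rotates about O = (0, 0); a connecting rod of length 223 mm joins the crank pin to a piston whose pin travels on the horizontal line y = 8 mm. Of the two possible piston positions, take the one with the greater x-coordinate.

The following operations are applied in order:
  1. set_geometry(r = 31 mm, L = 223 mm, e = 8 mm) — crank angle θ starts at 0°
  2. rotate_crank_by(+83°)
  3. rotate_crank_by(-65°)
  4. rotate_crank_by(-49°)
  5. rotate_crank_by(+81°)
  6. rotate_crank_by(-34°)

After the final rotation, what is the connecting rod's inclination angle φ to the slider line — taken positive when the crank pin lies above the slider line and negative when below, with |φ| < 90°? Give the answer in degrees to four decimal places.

set_geometry: r = 31 mm, L = 223 mm, e = 8 mm; θ ← 0°
rotate_crank_by(+83°): θ ← 0° +83° = 83°
rotate_crank_by(-65°): θ ← 83° -65° = 18°
rotate_crank_by(-49°): θ ← 18° -49° = -31°
rotate_crank_by(+81°): θ ← -31° +81° = 50°
rotate_crank_by(-34°): θ ← 50° -34° = 16°
crank pin P = (r cos θ, r sin θ) = (29.799113, 8.544758)
h = r sin θ − e = 8.544758 − 8 = 0.544758
sin φ = h / L = 0.544758 / 223 = 0.00244286
φ = arcsin(0.00244286) = 0.139966°

0.1400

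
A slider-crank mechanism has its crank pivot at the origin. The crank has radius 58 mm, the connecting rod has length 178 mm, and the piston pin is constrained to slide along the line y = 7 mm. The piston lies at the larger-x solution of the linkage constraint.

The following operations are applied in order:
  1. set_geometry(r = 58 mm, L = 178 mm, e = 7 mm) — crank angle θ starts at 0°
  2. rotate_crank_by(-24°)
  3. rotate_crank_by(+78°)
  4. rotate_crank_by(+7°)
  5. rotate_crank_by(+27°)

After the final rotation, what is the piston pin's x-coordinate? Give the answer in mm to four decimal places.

set_geometry: r = 58 mm, L = 178 mm, e = 7 mm; θ ← 0°
rotate_crank_by(-24°): θ ← 0° -24° = -24°
rotate_crank_by(+78°): θ ← -24° +78° = 54°
rotate_crank_by(+7°): θ ← 54° +7° = 61°
rotate_crank_by(+27°): θ ← 61° +27° = 88°
crank pin P = (r cos θ, r sin θ) = (2.024171, 57.964668)
h = r sin θ − e = 57.964668 − 7 = 50.964668
x = r cos θ + √(L² − h²) = 2.024171 + √(31684.0 − 2597.3974) = 2.024171 + 170.547948 = 172.572119

172.5721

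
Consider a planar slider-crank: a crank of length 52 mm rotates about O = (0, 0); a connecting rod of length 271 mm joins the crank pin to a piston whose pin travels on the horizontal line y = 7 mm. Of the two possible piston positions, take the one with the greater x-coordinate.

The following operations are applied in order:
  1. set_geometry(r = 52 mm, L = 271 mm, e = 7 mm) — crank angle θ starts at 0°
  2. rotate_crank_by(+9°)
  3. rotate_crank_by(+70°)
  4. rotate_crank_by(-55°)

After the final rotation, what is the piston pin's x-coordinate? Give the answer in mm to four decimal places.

318.1347

set_geometry: r = 52 mm, L = 271 mm, e = 7 mm; θ ← 0°
rotate_crank_by(+9°): θ ← 0° +9° = 9°
rotate_crank_by(+70°): θ ← 9° +70° = 79°
rotate_crank_by(-55°): θ ← 79° -55° = 24°
crank pin P = (r cos θ, r sin θ) = (47.504364, 21.150305)
h = r sin θ − e = 21.150305 − 7 = 14.150305
x = r cos θ + √(L² − h²) = 47.504364 + √(73441.0 − 200.2311) = 47.504364 + 270.630318 = 318.134681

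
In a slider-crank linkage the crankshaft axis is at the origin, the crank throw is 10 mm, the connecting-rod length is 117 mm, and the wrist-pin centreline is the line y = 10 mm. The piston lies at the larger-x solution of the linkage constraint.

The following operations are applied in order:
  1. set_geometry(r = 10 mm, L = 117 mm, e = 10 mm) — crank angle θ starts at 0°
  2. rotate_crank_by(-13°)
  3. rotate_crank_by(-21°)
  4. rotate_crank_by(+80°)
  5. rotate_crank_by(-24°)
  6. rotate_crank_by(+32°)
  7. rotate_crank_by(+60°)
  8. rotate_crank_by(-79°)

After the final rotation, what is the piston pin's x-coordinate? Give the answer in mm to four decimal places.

set_geometry: r = 10 mm, L = 117 mm, e = 10 mm; θ ← 0°
rotate_crank_by(-13°): θ ← 0° -13° = -13°
rotate_crank_by(-21°): θ ← -13° -21° = -34°
rotate_crank_by(+80°): θ ← -34° +80° = 46°
rotate_crank_by(-24°): θ ← 46° -24° = 22°
rotate_crank_by(+32°): θ ← 22° +32° = 54°
rotate_crank_by(+60°): θ ← 54° +60° = 114°
rotate_crank_by(-79°): θ ← 114° -79° = 35°
crank pin P = (r cos θ, r sin θ) = (8.191520, 5.735764)
h = r sin θ − e = 5.735764 − 10 = -4.264236
x = r cos θ + √(L² − h²) = 8.191520 + √(13689.0 − 18.1837) = 8.191520 + 116.922266 = 125.113786

125.1138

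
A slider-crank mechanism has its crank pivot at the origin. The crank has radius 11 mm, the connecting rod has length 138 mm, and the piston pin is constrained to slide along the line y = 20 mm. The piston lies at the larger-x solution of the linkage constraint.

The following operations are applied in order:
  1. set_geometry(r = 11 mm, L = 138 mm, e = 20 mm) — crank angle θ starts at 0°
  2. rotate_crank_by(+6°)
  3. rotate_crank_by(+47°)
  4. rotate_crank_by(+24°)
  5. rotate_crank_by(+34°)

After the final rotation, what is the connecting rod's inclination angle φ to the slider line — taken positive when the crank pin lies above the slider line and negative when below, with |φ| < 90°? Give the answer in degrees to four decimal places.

-4.0434

set_geometry: r = 11 mm, L = 138 mm, e = 20 mm; θ ← 0°
rotate_crank_by(+6°): θ ← 0° +6° = 6°
rotate_crank_by(+47°): θ ← 6° +47° = 53°
rotate_crank_by(+24°): θ ← 53° +24° = 77°
rotate_crank_by(+34°): θ ← 77° +34° = 111°
crank pin P = (r cos θ, r sin θ) = (-3.942047, 10.269385)
h = r sin θ − e = 10.269385 − 20 = -9.730615
sin φ = h / L = -9.730615 / 138 = -0.07051171
φ = arcsin(-0.07051171) = -4.043378°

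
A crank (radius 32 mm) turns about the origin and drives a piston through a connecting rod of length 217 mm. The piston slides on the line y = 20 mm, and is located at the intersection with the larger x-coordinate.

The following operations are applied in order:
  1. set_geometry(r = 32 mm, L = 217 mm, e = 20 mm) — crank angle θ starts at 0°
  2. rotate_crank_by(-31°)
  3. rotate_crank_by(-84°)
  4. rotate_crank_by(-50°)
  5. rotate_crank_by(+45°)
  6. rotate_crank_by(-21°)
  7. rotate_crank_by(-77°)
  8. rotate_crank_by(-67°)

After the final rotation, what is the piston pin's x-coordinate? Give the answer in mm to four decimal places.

225.0078

set_geometry: r = 32 mm, L = 217 mm, e = 20 mm; θ ← 0°
rotate_crank_by(-31°): θ ← 0° -31° = -31°
rotate_crank_by(-84°): θ ← -31° -84° = -115°
rotate_crank_by(-50°): θ ← -115° -50° = -165°
rotate_crank_by(+45°): θ ← -165° +45° = -120°
rotate_crank_by(-21°): θ ← -120° -21° = -141°
rotate_crank_by(-77°): θ ← -141° -77° = -218°
rotate_crank_by(-67°): θ ← -218° -67° = -285°
crank pin P = (r cos θ, r sin θ) = (8.282209, 30.909626)
h = r sin θ − e = 30.909626 − 20 = 10.909626
x = r cos θ + √(L² − h²) = 8.282209 + √(47089.0 − 119.0199) = 8.282209 + 216.725587 = 225.007796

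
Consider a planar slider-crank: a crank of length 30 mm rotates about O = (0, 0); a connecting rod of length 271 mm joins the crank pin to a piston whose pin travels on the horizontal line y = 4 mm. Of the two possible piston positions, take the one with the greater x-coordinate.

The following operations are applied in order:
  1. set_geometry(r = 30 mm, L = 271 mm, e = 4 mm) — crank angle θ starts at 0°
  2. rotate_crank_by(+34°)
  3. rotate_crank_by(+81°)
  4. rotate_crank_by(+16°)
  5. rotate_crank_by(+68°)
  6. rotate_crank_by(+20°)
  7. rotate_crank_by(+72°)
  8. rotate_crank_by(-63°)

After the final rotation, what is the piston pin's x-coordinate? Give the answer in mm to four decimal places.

249.6474

set_geometry: r = 30 mm, L = 271 mm, e = 4 mm; θ ← 0°
rotate_crank_by(+34°): θ ← 0° +34° = 34°
rotate_crank_by(+81°): θ ← 34° +81° = 115°
rotate_crank_by(+16°): θ ← 115° +16° = 131°
rotate_crank_by(+68°): θ ← 131° +68° = 199°
rotate_crank_by(+20°): θ ← 199° +20° = 219°
rotate_crank_by(+72°): θ ← 219° +72° = 291°
rotate_crank_by(-63°): θ ← 291° -63° = 228°
crank pin P = (r cos θ, r sin θ) = (-20.073918, -22.294345)
h = r sin θ − e = -22.294345 − 4 = -26.294345
x = r cos θ + √(L² − h²) = -20.073918 + √(73441.0 − 691.3926) = -20.073918 + 269.721351 = 249.647433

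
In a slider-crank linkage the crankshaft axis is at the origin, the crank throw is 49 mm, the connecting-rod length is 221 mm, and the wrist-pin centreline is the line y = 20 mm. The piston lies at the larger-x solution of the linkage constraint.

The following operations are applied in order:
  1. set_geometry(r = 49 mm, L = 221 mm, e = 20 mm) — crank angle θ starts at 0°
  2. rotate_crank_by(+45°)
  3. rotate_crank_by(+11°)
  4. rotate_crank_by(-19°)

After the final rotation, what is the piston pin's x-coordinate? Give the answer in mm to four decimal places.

259.9293

set_geometry: r = 49 mm, L = 221 mm, e = 20 mm; θ ← 0°
rotate_crank_by(+45°): θ ← 0° +45° = 45°
rotate_crank_by(+11°): θ ← 45° +11° = 56°
rotate_crank_by(-19°): θ ← 56° -19° = 37°
crank pin P = (r cos θ, r sin θ) = (39.133140, 29.488936)
h = r sin θ − e = 29.488936 − 20 = 9.488936
x = r cos θ + √(L² − h²) = 39.133140 + √(48841.0 − 90.0399) = 39.133140 + 220.796196 = 259.929336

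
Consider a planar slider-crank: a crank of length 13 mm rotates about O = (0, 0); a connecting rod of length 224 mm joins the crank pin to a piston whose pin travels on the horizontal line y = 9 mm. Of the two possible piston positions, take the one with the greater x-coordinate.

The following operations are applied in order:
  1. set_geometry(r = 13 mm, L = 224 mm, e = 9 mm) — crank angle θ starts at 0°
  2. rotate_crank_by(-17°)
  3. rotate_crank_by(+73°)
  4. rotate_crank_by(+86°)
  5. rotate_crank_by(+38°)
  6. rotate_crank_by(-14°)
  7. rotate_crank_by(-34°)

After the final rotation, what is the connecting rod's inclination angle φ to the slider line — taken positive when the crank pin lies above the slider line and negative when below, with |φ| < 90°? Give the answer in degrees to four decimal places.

set_geometry: r = 13 mm, L = 224 mm, e = 9 mm; θ ← 0°
rotate_crank_by(-17°): θ ← 0° -17° = -17°
rotate_crank_by(+73°): θ ← -17° +73° = 56°
rotate_crank_by(+86°): θ ← 56° +86° = 142°
rotate_crank_by(+38°): θ ← 142° +38° = 180°
rotate_crank_by(-14°): θ ← 180° -14° = 166°
rotate_crank_by(-34°): θ ← 166° -34° = 132°
crank pin P = (r cos θ, r sin θ) = (-8.698698, 9.660883)
h = r sin θ − e = 9.660883 − 9 = 0.660883
sin φ = h / L = 0.660883 / 224 = 0.00295037
φ = arcsin(0.00295037) = 0.169044°

0.1690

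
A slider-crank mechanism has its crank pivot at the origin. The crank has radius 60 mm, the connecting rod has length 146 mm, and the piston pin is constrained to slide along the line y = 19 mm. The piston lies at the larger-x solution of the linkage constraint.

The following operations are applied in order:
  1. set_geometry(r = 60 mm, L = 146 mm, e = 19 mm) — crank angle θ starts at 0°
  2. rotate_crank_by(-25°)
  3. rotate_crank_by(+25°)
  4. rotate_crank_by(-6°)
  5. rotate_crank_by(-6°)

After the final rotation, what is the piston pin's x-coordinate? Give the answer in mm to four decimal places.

201.2558

set_geometry: r = 60 mm, L = 146 mm, e = 19 mm; θ ← 0°
rotate_crank_by(-25°): θ ← 0° -25° = -25°
rotate_crank_by(+25°): θ ← -25° +25° = 0°
rotate_crank_by(-6°): θ ← 0° -6° = -6°
rotate_crank_by(-6°): θ ← -6° -6° = -12°
crank pin P = (r cos θ, r sin θ) = (58.688856, -12.474701)
h = r sin θ − e = -12.474701 − 19 = -31.474701
x = r cos θ + √(L² − h²) = 58.688856 + √(21316.0 − 990.6568) = 58.688856 + 142.566978 = 201.255834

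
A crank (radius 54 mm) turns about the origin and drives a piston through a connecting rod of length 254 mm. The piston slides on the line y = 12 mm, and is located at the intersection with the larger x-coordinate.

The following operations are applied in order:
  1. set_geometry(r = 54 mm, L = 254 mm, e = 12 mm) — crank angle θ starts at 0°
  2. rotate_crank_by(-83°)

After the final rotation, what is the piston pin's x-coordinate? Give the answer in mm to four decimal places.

251.9643

set_geometry: r = 54 mm, L = 254 mm, e = 12 mm; θ ← 0°
rotate_crank_by(-83°): θ ← 0° -83° = -83°
crank pin P = (r cos θ, r sin θ) = (6.580945, -53.597492)
h = r sin θ − e = -53.597492 − 12 = -65.597492
x = r cos θ + √(L² − h²) = 6.580945 + √(64516.0 − 4303.0310) = 6.580945 + 245.383310 = 251.964255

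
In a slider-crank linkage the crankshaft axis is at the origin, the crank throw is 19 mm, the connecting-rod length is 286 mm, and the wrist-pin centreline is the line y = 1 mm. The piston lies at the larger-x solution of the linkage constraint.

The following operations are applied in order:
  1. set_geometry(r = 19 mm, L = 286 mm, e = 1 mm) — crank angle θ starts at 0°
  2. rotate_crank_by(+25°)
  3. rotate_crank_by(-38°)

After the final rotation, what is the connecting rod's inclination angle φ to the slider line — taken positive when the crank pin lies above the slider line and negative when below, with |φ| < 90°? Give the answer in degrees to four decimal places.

-1.0566

set_geometry: r = 19 mm, L = 286 mm, e = 1 mm; θ ← 0°
rotate_crank_by(+25°): θ ← 0° +25° = 25°
rotate_crank_by(-38°): θ ← 25° -38° = -13°
crank pin P = (r cos θ, r sin θ) = (18.513031, -4.274070)
h = r sin θ − e = -4.274070 − 1 = -5.274070
sin φ = h / L = -5.274070 / 286 = -0.01844080
φ = arcsin(-0.01844080) = -1.056640°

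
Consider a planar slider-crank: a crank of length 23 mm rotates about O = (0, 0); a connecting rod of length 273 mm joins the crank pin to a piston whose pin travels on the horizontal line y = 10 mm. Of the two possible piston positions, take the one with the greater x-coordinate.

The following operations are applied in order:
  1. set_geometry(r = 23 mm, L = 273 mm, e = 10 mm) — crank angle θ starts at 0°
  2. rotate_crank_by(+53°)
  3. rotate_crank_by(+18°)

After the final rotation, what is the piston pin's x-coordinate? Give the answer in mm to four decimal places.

280.2352

set_geometry: r = 23 mm, L = 273 mm, e = 10 mm; θ ← 0°
rotate_crank_by(+53°): θ ← 0° +53° = 53°
rotate_crank_by(+18°): θ ← 53° +18° = 71°
crank pin P = (r cos θ, r sin θ) = (7.488068, 21.746927)
h = r sin θ − e = 21.746927 − 10 = 11.746927
x = r cos θ + √(L² − h²) = 7.488068 + √(74529.0 − 137.9903) = 7.488068 + 272.747153 = 280.235221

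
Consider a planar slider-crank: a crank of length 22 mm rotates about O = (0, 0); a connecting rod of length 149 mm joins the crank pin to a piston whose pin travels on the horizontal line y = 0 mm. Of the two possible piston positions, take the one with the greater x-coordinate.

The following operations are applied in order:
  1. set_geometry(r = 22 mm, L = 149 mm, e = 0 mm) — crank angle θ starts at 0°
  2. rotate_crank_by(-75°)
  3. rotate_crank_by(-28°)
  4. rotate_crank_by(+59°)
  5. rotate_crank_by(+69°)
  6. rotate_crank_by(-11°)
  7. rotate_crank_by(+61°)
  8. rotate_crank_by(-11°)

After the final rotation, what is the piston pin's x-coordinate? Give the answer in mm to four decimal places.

set_geometry: r = 22 mm, L = 149 mm, e = 0 mm; θ ← 0°
rotate_crank_by(-75°): θ ← 0° -75° = -75°
rotate_crank_by(-28°): θ ← -75° -28° = -103°
rotate_crank_by(+59°): θ ← -103° +59° = -44°
rotate_crank_by(+69°): θ ← -44° +69° = 25°
rotate_crank_by(-11°): θ ← 25° -11° = 14°
rotate_crank_by(+61°): θ ← 14° +61° = 75°
rotate_crank_by(-11°): θ ← 75° -11° = 64°
crank pin P = (r cos θ, r sin θ) = (9.644165, 19.773469)
h = r sin θ − e = 19.773469 − 0 = 19.773469
x = r cos θ + √(L² − h²) = 9.644165 + √(22201.0 − 390.9901) = 9.644165 + 147.682125 = 157.326290

157.3263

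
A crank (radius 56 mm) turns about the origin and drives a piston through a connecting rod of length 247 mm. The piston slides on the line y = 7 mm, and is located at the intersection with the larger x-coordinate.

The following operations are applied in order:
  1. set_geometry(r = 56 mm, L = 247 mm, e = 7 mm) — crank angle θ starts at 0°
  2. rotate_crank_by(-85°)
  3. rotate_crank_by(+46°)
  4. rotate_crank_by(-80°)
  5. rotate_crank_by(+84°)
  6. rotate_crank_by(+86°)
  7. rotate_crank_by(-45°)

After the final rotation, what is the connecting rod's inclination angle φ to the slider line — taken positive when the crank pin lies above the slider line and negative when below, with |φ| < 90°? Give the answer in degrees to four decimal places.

-0.2659

set_geometry: r = 56 mm, L = 247 mm, e = 7 mm; θ ← 0°
rotate_crank_by(-85°): θ ← 0° -85° = -85°
rotate_crank_by(+46°): θ ← -85° +46° = -39°
rotate_crank_by(-80°): θ ← -39° -80° = -119°
rotate_crank_by(+84°): θ ← -119° +84° = -35°
rotate_crank_by(+86°): θ ← -35° +86° = 51°
rotate_crank_by(-45°): θ ← 51° -45° = 6°
crank pin P = (r cos θ, r sin θ) = (55.693226, 5.853594)
h = r sin θ − e = 5.853594 − 7 = -1.146406
sin φ = h / L = -1.146406 / 247 = -0.00464132
φ = arcsin(-0.00464132) = -0.265929°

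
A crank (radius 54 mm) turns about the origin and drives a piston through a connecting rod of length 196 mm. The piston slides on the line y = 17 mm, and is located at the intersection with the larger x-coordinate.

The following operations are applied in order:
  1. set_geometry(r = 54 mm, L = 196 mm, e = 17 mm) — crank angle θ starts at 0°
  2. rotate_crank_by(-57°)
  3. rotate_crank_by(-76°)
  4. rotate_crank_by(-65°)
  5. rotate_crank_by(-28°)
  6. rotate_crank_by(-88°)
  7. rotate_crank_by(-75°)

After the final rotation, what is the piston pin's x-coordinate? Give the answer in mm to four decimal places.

set_geometry: r = 54 mm, L = 196 mm, e = 17 mm; θ ← 0°
rotate_crank_by(-57°): θ ← 0° -57° = -57°
rotate_crank_by(-76°): θ ← -57° -76° = -133°
rotate_crank_by(-65°): θ ← -133° -65° = -198°
rotate_crank_by(-28°): θ ← -198° -28° = -226°
rotate_crank_by(-88°): θ ← -226° -88° = -314°
rotate_crank_by(-75°): θ ← -314° -75° = -389°
crank pin P = (r cos θ, r sin θ) = (47.229464, -26.179719)
h = r sin θ − e = -26.179719 − 17 = -43.179719
x = r cos θ + √(L² − h²) = 47.229464 + √(38416.0 − 1864.4882) = 47.229464 + 191.184497 = 238.413961

238.4140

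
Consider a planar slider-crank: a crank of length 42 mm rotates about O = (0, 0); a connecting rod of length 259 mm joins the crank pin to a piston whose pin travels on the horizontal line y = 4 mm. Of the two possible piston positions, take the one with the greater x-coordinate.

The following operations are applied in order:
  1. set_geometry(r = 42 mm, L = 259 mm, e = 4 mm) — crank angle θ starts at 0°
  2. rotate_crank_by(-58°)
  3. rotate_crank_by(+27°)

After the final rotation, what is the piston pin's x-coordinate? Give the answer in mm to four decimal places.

set_geometry: r = 42 mm, L = 259 mm, e = 4 mm; θ ← 0°
rotate_crank_by(-58°): θ ← 0° -58° = -58°
rotate_crank_by(+27°): θ ← -58° +27° = -31°
crank pin P = (r cos θ, r sin θ) = (36.001027, -21.631599)
h = r sin θ − e = -21.631599 − 4 = -25.631599
x = r cos θ + √(L² − h²) = 36.001027 + √(67081.0 − 656.9789) = 36.001027 + 257.728580 = 293.729607

293.7296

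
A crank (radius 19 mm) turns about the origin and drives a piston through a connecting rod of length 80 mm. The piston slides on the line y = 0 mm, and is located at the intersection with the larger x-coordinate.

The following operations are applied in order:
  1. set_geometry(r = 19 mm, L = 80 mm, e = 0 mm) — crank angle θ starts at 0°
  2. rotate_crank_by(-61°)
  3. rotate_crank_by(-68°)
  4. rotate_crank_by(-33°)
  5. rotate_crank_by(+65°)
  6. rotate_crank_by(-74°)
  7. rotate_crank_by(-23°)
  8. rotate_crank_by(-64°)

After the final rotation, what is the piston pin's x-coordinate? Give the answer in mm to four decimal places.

set_geometry: r = 19 mm, L = 80 mm, e = 0 mm; θ ← 0°
rotate_crank_by(-61°): θ ← 0° -61° = -61°
rotate_crank_by(-68°): θ ← -61° -68° = -129°
rotate_crank_by(-33°): θ ← -129° -33° = -162°
rotate_crank_by(+65°): θ ← -162° +65° = -97°
rotate_crank_by(-74°): θ ← -97° -74° = -171°
rotate_crank_by(-23°): θ ← -171° -23° = -194°
rotate_crank_by(-64°): θ ← -194° -64° = -258°
crank pin P = (r cos θ, r sin θ) = (-3.950322, 18.584804)
h = r sin θ − e = 18.584804 − 0 = 18.584804
x = r cos θ + √(L² − h²) = -3.950322 + √(6400.0 − 345.3950) = -3.950322 + 77.811343 = 73.861021

73.8610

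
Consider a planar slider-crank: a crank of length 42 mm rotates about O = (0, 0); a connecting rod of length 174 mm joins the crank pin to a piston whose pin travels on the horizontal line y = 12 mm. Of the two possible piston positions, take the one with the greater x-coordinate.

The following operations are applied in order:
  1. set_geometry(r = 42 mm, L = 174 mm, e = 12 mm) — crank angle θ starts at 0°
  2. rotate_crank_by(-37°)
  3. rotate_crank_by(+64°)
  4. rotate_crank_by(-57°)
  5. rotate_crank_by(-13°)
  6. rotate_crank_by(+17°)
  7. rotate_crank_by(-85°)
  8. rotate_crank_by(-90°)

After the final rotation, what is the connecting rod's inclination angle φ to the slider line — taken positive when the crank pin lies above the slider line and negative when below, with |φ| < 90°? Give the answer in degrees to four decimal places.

set_geometry: r = 42 mm, L = 174 mm, e = 12 mm; θ ← 0°
rotate_crank_by(-37°): θ ← 0° -37° = -37°
rotate_crank_by(+64°): θ ← -37° +64° = 27°
rotate_crank_by(-57°): θ ← 27° -57° = -30°
rotate_crank_by(-13°): θ ← -30° -13° = -43°
rotate_crank_by(+17°): θ ← -43° +17° = -26°
rotate_crank_by(-85°): θ ← -26° -85° = -111°
rotate_crank_by(-90°): θ ← -111° -90° = -201°
crank pin P = (r cos θ, r sin θ) = (-39.210378, 15.051454)
h = r sin θ − e = 15.051454 − 12 = 3.051454
sin φ = h / L = 3.051454 / 174 = 0.01753709
φ = arcsin(0.01753709) = 1.004853°

1.0049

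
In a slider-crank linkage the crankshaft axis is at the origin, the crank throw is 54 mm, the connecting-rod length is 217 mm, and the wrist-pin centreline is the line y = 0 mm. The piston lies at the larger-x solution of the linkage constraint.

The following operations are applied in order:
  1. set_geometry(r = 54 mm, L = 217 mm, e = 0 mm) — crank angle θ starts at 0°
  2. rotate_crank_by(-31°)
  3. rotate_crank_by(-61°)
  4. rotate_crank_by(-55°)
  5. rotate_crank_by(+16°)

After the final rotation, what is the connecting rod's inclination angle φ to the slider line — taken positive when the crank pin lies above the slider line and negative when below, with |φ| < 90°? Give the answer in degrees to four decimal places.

set_geometry: r = 54 mm, L = 217 mm, e = 0 mm; θ ← 0°
rotate_crank_by(-31°): θ ← 0° -31° = -31°
rotate_crank_by(-61°): θ ← -31° -61° = -92°
rotate_crank_by(-55°): θ ← -92° -55° = -147°
rotate_crank_by(+16°): θ ← -147° +16° = -131°
crank pin P = (r cos θ, r sin θ) = (-35.427188, -40.754317)
h = r sin θ − e = -40.754317 − 0 = -40.754317
sin φ = h / L = -40.754317 / 217 = -0.18780791
φ = arcsin(-0.18780791) = -10.824884°

-10.8249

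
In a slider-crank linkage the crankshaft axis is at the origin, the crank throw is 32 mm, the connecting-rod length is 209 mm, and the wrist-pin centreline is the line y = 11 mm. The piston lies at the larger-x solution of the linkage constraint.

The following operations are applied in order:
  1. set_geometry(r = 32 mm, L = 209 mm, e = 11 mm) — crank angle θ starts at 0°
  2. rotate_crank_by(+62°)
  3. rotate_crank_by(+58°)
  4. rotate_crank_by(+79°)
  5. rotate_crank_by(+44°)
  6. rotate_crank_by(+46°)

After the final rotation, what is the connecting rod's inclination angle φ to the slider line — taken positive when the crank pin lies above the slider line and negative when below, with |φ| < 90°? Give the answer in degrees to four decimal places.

set_geometry: r = 32 mm, L = 209 mm, e = 11 mm; θ ← 0°
rotate_crank_by(+62°): θ ← 0° +62° = 62°
rotate_crank_by(+58°): θ ← 62° +58° = 120°
rotate_crank_by(+79°): θ ← 120° +79° = 199°
rotate_crank_by(+44°): θ ← 199° +44° = 243°
rotate_crank_by(+46°): θ ← 243° +46° = 289°
crank pin P = (r cos θ, r sin θ) = (10.418181, -30.256594)
h = r sin θ − e = -30.256594 − 11 = -41.256594
sin φ = h / L = -41.256594 / 209 = -0.19739997
φ = arcsin(-0.19739997) = -11.384958°

-11.3850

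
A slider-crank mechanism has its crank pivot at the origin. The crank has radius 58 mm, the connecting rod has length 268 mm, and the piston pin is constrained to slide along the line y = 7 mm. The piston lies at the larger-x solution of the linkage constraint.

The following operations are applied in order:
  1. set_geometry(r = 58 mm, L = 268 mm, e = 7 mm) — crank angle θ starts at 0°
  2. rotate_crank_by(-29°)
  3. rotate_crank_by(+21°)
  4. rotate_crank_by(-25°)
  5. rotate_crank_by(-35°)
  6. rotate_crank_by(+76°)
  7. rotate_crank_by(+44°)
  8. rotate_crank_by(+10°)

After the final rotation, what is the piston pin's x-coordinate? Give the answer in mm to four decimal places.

set_geometry: r = 58 mm, L = 268 mm, e = 7 mm; θ ← 0°
rotate_crank_by(-29°): θ ← 0° -29° = -29°
rotate_crank_by(+21°): θ ← -29° +21° = -8°
rotate_crank_by(-25°): θ ← -8° -25° = -33°
rotate_crank_by(-35°): θ ← -33° -35° = -68°
rotate_crank_by(+76°): θ ← -68° +76° = 8°
rotate_crank_by(+44°): θ ← 8° +44° = 52°
rotate_crank_by(+10°): θ ← 52° +10° = 62°
crank pin P = (r cos θ, r sin θ) = (27.229351, 51.210960)
h = r sin θ − e = 51.210960 − 7 = 44.210960
x = r cos θ + √(L² − h²) = 27.229351 + √(71824.0 − 1954.6090) = 27.229351 + 264.328188 = 291.557539

291.5575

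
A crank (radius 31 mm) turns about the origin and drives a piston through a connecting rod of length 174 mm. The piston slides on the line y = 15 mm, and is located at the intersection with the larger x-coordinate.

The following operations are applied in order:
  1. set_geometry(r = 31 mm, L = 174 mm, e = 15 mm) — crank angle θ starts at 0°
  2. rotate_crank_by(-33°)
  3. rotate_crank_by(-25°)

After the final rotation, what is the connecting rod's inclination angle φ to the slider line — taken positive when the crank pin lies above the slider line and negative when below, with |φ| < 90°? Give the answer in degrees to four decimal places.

set_geometry: r = 31 mm, L = 174 mm, e = 15 mm; θ ← 0°
rotate_crank_by(-33°): θ ← 0° -33° = -33°
rotate_crank_by(-25°): θ ← -33° -25° = -58°
crank pin P = (r cos θ, r sin θ) = (16.427497, -26.289491)
h = r sin θ − e = -26.289491 − 15 = -41.289491
sin φ = h / L = -41.289491 / 174 = -0.23729593
φ = arcsin(-0.23729593) = -13.726998°

-13.7270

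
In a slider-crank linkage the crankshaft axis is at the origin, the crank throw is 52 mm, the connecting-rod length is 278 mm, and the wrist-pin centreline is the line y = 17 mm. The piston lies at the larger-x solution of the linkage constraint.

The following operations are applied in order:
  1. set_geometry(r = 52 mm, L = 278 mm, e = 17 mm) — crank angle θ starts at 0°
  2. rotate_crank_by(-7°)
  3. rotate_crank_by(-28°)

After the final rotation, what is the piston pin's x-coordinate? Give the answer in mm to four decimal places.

316.6239

set_geometry: r = 52 mm, L = 278 mm, e = 17 mm; θ ← 0°
rotate_crank_by(-7°): θ ← 0° -7° = -7°
rotate_crank_by(-28°): θ ← -7° -28° = -35°
crank pin P = (r cos θ, r sin θ) = (42.595906, -29.825975)
h = r sin θ − e = -29.825975 − 17 = -46.825975
x = r cos θ + √(L² − h²) = 42.595906 + √(77284.0 − 2192.6719) = 42.595906 + 274.027970 = 316.623876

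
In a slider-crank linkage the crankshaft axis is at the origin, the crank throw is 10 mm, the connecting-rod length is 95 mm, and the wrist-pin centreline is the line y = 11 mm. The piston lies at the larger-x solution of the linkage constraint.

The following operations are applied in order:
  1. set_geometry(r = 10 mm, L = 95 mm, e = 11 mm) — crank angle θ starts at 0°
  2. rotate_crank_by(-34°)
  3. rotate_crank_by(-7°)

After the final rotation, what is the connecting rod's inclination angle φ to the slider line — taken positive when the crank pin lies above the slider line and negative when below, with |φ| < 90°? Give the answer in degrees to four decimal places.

-10.6523

set_geometry: r = 10 mm, L = 95 mm, e = 11 mm; θ ← 0°
rotate_crank_by(-34°): θ ← 0° -34° = -34°
rotate_crank_by(-7°): θ ← -34° -7° = -41°
crank pin P = (r cos θ, r sin θ) = (7.547096, -6.560590)
h = r sin θ − e = -6.560590 − 11 = -17.560590
sin φ = h / L = -17.560590 / 95 = -0.18484832
φ = arcsin(-0.18484832) = -10.652289°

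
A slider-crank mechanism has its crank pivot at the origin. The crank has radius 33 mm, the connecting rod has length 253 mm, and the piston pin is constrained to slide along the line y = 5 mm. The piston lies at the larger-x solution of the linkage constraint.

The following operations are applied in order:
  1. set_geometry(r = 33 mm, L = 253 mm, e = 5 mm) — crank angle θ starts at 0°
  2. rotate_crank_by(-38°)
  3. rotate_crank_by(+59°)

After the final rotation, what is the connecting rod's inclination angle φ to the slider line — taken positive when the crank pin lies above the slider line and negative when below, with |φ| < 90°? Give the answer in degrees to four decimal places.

set_geometry: r = 33 mm, L = 253 mm, e = 5 mm; θ ← 0°
rotate_crank_by(-38°): θ ← 0° -38° = -38°
rotate_crank_by(+59°): θ ← -38° +59° = 21°
crank pin P = (r cos θ, r sin θ) = (30.808154, 11.826142)
h = r sin θ − e = 11.826142 − 5 = 6.826142
sin φ = h / L = 6.826142 / 253 = 0.02698080
φ = arcsin(0.02698080) = 1.546074°

1.5461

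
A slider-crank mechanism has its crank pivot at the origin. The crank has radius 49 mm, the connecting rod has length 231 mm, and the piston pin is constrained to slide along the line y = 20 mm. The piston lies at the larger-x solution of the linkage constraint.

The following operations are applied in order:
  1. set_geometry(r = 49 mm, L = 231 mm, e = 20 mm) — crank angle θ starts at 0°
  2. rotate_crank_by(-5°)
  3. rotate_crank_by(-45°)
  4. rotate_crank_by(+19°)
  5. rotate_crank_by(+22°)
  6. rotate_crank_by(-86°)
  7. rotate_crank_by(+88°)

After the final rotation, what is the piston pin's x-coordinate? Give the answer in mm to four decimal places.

set_geometry: r = 49 mm, L = 231 mm, e = 20 mm; θ ← 0°
rotate_crank_by(-5°): θ ← 0° -5° = -5°
rotate_crank_by(-45°): θ ← -5° -45° = -50°
rotate_crank_by(+19°): θ ← -50° +19° = -31°
rotate_crank_by(+22°): θ ← -31° +22° = -9°
rotate_crank_by(-86°): θ ← -9° -86° = -95°
rotate_crank_by(+88°): θ ← -95° +88° = -7°
crank pin P = (r cos θ, r sin θ) = (48.634761, -5.971598)
h = r sin θ − e = -5.971598 − 20 = -25.971598
x = r cos θ + √(L² − h²) = 48.634761 + √(53361.0 − 674.5239) = 48.634761 + 229.535348 = 278.170110

278.1701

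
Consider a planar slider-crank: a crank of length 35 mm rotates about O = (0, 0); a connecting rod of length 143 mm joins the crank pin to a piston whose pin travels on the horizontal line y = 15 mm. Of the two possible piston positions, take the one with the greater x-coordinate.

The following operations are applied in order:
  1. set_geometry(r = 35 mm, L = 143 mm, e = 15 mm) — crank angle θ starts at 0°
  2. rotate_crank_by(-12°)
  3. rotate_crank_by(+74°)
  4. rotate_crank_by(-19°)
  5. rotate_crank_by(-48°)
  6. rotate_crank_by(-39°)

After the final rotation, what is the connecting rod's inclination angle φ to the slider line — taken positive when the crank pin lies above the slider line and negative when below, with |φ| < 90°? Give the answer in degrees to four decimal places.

-15.9570

set_geometry: r = 35 mm, L = 143 mm, e = 15 mm; θ ← 0°
rotate_crank_by(-12°): θ ← 0° -12° = -12°
rotate_crank_by(+74°): θ ← -12° +74° = 62°
rotate_crank_by(-19°): θ ← 62° -19° = 43°
rotate_crank_by(-48°): θ ← 43° -48° = -5°
rotate_crank_by(-39°): θ ← -5° -39° = -44°
crank pin P = (r cos θ, r sin θ) = (25.176893, -24.313043)
h = r sin θ − e = -24.313043 − 15 = -39.313043
sin φ = h / L = -39.313043 / 143 = -0.27491638
φ = arcsin(-0.27491638) = -15.957031°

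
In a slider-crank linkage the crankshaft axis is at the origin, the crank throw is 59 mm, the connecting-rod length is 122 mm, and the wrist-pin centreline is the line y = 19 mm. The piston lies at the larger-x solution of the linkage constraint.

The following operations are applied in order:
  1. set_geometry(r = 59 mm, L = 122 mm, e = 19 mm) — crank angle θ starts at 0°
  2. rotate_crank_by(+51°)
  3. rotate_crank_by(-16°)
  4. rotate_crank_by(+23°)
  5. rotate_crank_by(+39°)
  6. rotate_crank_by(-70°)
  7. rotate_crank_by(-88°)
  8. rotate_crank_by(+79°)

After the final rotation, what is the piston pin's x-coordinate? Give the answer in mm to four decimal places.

178.1099

set_geometry: r = 59 mm, L = 122 mm, e = 19 mm; θ ← 0°
rotate_crank_by(+51°): θ ← 0° +51° = 51°
rotate_crank_by(-16°): θ ← 51° -16° = 35°
rotate_crank_by(+23°): θ ← 35° +23° = 58°
rotate_crank_by(+39°): θ ← 58° +39° = 97°
rotate_crank_by(-70°): θ ← 97° -70° = 27°
rotate_crank_by(-88°): θ ← 27° -88° = -61°
rotate_crank_by(+79°): θ ← -61° +79° = 18°
crank pin P = (r cos θ, r sin θ) = (56.112334, 18.232003)
h = r sin θ − e = 18.232003 − 19 = -0.767997
x = r cos θ + √(L² − h²) = 56.112334 + √(14884.0 − 0.5898) = 56.112334 + 121.997583 = 178.109917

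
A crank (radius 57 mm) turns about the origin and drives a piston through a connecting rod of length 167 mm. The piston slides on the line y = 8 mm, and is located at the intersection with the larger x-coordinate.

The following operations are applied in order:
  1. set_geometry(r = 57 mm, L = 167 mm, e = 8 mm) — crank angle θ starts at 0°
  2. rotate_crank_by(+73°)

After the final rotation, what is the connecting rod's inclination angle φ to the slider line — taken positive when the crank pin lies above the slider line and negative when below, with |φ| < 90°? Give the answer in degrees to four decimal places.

set_geometry: r = 57 mm, L = 167 mm, e = 8 mm; θ ← 0°
rotate_crank_by(+73°): θ ← 0° +73° = 73°
crank pin P = (r cos θ, r sin θ) = (16.665187, 54.509371)
h = r sin θ − e = 54.509371 − 8 = 46.509371
sin φ = h / L = 46.509371 / 167 = 0.27849923
φ = arcsin(0.27849923) = 16.170654°

16.1707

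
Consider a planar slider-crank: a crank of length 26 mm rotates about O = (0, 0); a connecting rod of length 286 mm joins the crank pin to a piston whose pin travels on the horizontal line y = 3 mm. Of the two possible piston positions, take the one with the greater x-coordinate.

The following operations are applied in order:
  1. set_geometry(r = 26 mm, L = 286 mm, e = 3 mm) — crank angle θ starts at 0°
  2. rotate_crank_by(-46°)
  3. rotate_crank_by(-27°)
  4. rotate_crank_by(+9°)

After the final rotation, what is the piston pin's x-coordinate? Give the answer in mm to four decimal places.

296.1795

set_geometry: r = 26 mm, L = 286 mm, e = 3 mm; θ ← 0°
rotate_crank_by(-46°): θ ← 0° -46° = -46°
rotate_crank_by(-27°): θ ← -46° -27° = -73°
rotate_crank_by(+9°): θ ← -73° +9° = -64°
crank pin P = (r cos θ, r sin θ) = (11.397650, -23.368645)
h = r sin θ − e = -23.368645 − 3 = -26.368645
x = r cos θ + √(L² − h²) = 11.397650 + √(81796.0 − 695.3054) = 11.397650 + 284.781837 = 296.179487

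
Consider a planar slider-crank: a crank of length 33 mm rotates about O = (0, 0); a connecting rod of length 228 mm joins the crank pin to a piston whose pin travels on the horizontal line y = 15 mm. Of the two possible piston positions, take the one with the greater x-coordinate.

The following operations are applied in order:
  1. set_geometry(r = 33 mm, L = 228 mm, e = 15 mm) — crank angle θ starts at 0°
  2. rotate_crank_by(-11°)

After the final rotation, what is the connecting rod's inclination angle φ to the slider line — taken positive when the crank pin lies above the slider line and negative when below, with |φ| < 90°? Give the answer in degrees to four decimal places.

-5.3596

set_geometry: r = 33 mm, L = 228 mm, e = 15 mm; θ ← 0°
rotate_crank_by(-11°): θ ← 0° -11° = -11°
crank pin P = (r cos θ, r sin θ) = (32.393697, -6.296697)
h = r sin θ − e = -6.296697 − 15 = -21.296697
sin φ = h / L = -21.296697 / 228 = -0.09340657
φ = arcsin(-0.09340657) = -5.359615°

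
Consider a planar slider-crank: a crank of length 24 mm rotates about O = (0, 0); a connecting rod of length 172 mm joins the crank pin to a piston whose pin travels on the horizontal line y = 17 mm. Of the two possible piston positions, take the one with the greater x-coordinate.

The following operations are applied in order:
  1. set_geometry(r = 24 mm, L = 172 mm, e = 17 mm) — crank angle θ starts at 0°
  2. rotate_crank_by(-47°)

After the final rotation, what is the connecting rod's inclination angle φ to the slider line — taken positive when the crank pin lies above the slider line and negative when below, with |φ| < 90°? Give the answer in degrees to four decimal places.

set_geometry: r = 24 mm, L = 172 mm, e = 17 mm; θ ← 0°
rotate_crank_by(-47°): θ ← 0° -47° = -47°
crank pin P = (r cos θ, r sin θ) = (16.367961, -17.552489)
h = r sin θ − e = -17.552489 − 17 = -34.552489
sin φ = h / L = -34.552489 / 172 = -0.20088656
φ = arcsin(-0.20088656) = -11.588808°

-11.5888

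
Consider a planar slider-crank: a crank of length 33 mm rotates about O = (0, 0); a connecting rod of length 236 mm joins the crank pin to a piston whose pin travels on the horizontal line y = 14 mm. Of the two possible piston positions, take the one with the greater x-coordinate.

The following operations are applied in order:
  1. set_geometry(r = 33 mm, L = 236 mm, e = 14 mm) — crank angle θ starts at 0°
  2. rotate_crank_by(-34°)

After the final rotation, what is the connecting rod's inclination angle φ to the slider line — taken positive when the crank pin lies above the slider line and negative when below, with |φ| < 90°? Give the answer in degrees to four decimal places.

-7.9040

set_geometry: r = 33 mm, L = 236 mm, e = 14 mm; θ ← 0°
rotate_crank_by(-34°): θ ← 0° -34° = -34°
crank pin P = (r cos θ, r sin θ) = (27.358240, -18.453366)
h = r sin θ − e = -18.453366 − 14 = -32.453366
sin φ = h / L = -32.453366 / 236 = -0.13751426
φ = arcsin(-0.13751426) = -7.904033°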